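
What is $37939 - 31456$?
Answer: $6483$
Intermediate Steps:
$37939 - 31456 = 6483$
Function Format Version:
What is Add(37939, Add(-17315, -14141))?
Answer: 6483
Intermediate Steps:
Add(37939, Add(-17315, -14141)) = Add(37939, -31456) = 6483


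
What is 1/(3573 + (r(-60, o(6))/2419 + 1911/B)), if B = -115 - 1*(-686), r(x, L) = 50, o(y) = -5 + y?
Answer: 1381249/4939853936 ≈ 0.00027961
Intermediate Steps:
B = 571 (B = -115 + 686 = 571)
1/(3573 + (r(-60, o(6))/2419 + 1911/B)) = 1/(3573 + (50/2419 + 1911/571)) = 1/(3573 + 4651259/1381249) = 1/(4939853936/1381249) = 1381249/4939853936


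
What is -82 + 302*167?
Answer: 50352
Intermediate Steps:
-82 + 302*167 = -82 + 50434 = 50352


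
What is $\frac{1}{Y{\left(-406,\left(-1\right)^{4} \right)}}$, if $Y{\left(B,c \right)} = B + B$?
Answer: $- \frac{1}{812} \approx -0.0012315$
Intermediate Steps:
$Y{\left(B,c \right)} = 2 B$
$\frac{1}{Y{\left(-406,\left(-1\right)^{4} \right)}} = \frac{1}{2 \left(-406\right)} = \frac{1}{-812} = - \frac{1}{812}$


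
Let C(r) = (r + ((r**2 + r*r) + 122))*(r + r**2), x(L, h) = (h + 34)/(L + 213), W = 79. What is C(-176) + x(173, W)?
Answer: 735892942513/386 ≈ 1.9065e+9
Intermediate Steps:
x(L, h) = (34 + h)/(213 + L)
C(r) = (r + r**2)*(122 + r + 2*r**2) (C(r) = (r + ((r**2 + r**2) + 122))*(r + r**2) = (r + (2*r**2 + 122))*(r + r**2) = (r + (122 + 2*r**2))*(r + r**2) = (122 + r + 2*r**2)*(r + r**2) = (r + r**2)*(122 + r + 2*r**2))
C(-176) + x(173, W) = -176*(122 + 2*(-176)**3 + 3*(-176)**2 + 123*(-176)) + (34 + 79)/(213 + 173) = -176*(122 + 2*(-5451776) + 3*30976 - 21648) + 113/386 = -176*(122 - 10903552 + 92928 - 21648) + (1/386)*113 = -176*(-10832150) + 113/386 = 1906458400 + 113/386 = 735892942513/386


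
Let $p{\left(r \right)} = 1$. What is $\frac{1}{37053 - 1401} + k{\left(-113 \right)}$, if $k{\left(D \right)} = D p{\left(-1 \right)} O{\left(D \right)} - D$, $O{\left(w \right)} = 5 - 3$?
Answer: $- \frac{4028675}{35652} \approx -113.0$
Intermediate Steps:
$O{\left(w \right)} = 2$ ($O{\left(w \right)} = 5 - 3 = 2$)
$k{\left(D \right)} = D$ ($k{\left(D \right)} = D 1 \cdot 2 - D = D 2 - D = 2 D - D = D$)
$\frac{1}{37053 - 1401} + k{\left(-113 \right)} = \frac{1}{37053 - 1401} - 113 = \frac{1}{35652} - 113 = - \frac{4028675}{35652}$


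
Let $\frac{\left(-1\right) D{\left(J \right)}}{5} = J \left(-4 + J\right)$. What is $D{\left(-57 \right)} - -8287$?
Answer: $-9098$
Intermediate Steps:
$D{\left(J \right)} = - 5 J \left(-4 + J\right)$
$D{\left(-57 \right)} - -8287 = 5 \left(-57\right) \left(4 - -57\right) - -8287 = 5 \left(-57\right) \left(4 + 57\right) + 8287 = 5 \left(-57\right) 61 + 8287 = -17385 + 8287 = -9098$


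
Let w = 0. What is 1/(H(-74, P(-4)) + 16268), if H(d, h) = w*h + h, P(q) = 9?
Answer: 1/16277 ≈ 6.1436e-5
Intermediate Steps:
H(d, h) = h (H(d, h) = 0*h + h = 0 + h = h)
1/(H(-74, P(-4)) + 16268) = 1/(9 + 16268) = 1/16277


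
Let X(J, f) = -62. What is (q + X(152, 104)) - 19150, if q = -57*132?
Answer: -26736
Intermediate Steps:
q = -7524
(q + X(152, 104)) - 19150 = (-7524 - 62) - 19150 = -7586 - 19150 = -26736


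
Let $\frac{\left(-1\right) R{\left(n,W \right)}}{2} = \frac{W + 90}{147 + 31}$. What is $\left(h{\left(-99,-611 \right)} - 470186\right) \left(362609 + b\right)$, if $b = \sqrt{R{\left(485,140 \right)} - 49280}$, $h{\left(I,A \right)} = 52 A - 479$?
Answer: $-182188178133 - \frac{429583635 i \sqrt{534}}{89} \approx -1.8219 \cdot 10^{11} - 1.1154 \cdot 10^{8} i$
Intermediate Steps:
$R{\left(n,W \right)} = - \frac{90}{89} - \frac{W}{89}$ ($R{\left(n,W \right)} = - 2 \frac{W + 90}{147 + 31} = - 2 \frac{90 + W}{178} = - 2 \left(90 + W\right) \frac{1}{178} = - 2 \left(\frac{45}{89} + \frac{W}{178}\right) = - \frac{90}{89} - \frac{W}{89}$)
$h{\left(I,A \right)} = -479 + 52 A$
$b = \frac{855 i \sqrt{534}}{89}$ ($b = \sqrt{\left(- \frac{90}{89} - \frac{140}{89}\right) - 49280} = \sqrt{- \frac{230}{89} - 49280} = \sqrt{- \frac{4386150}{89}} = \frac{855 i \sqrt{534}}{89} \approx 222.0 i$)
$\left(h{\left(-99,-611 \right)} - 470186\right) \left(362609 + b\right) = \left(\left(-479 + 52 \left(-611\right)\right) - 470186\right) \left(362609 + \frac{855 i \sqrt{534}}{89}\right) = \left(\left(-479 - 31772\right) - 470186\right) \left(362609 + \frac{855 i \sqrt{534}}{89}\right) = \left(-32251 - 470186\right) \left(362609 + \frac{855 i \sqrt{534}}{89}\right) = - 502437 \left(362609 + \frac{855 i \sqrt{534}}{89}\right) = -182188178133 - \frac{429583635 i \sqrt{534}}{89}$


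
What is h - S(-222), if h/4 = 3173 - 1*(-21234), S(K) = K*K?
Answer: 48344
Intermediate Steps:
S(K) = K**2
h = 97628 (h = 4*(3173 - 1*(-21234)) = 4*(3173 + 21234) = 4*24407 = 97628)
h - S(-222) = 97628 - 1*(-222)**2 = 97628 - 1*49284 = 97628 - 49284 = 48344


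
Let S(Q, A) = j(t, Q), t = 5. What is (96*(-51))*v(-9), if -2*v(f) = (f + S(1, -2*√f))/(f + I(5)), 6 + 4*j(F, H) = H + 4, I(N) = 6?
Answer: 7548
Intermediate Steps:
j(F, H) = -½ + H/4 (j(F, H) = -3/2 + (H + 4)/4 = -3/2 + (4 + H)/4 = -3/2 + (1 + H/4) = -½ + H/4)
S(Q, A) = -½ + Q/4
v(f) = -(-¼ + f)/(2*(6 + f)) (v(f) = -(f + (-½ + (¼)*1))/(2*(f + 6)) = -(f + (-½ + ¼))/(2*(6 + f)) = -(f - ¼)/(2*(6 + f)) = -(-¼ + f)/(2*(6 + f)))
(96*(-51))*v(-9) = (96*(-51))*((1 - 4*(-9))/(8*(6 - 9))) = -612*(1 + 36)/(-3) = -612*(-1)*37/3 = -4896*(-37/24) = 7548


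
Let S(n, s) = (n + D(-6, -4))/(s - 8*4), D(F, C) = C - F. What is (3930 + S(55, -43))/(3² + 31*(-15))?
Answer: -98231/11400 ≈ -8.6168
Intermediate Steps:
S(n, s) = (2 + n)/(-32 + s) (S(n, s) = (n + (-4 - 1*(-6)))/(s - 8*4) = (n + (-4 + 6))/(s - 32) = (n + 2)/(-32 + s) = (2 + n)/(-32 + s))
(3930 + S(55, -43))/(3² + 31*(-15)) = (3930 + (2 + 55)/(-32 - 43))/(3² + 31*(-15)) = (3930 + 57/(-75))/(9 - 465) = (3930 - 1/75*57)/(-456) = (3930 - 19/25)*(-1/456) = (98231/25)*(-1/456) = -98231/11400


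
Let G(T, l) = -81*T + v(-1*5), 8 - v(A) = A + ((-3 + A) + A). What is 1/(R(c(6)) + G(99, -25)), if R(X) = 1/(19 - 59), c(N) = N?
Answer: -40/319721 ≈ -0.00012511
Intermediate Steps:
R(X) = -1/40 (R(X) = 1/(-40) = -1/40)
v(A) = 11 - 3*A (v(A) = 8 - (A + ((-3 + A) + A)) = 8 - (A + (-3 + 2*A)) = 8 - (-3 + 3*A) = 8 + (3 - 3*A) = 11 - 3*A)
G(T, l) = 26 - 81*T (G(T, l) = -81*T + (11 - (-3)*5) = -81*T + (11 - 3*(-5)) = -81*T + (11 + 15) = -81*T + 26 = 26 - 81*T)
1/(R(c(6)) + G(99, -25)) = 1/(-1/40 + (26 - 81*99)) = 1/(-1/40 + (26 - 8019)) = 1/(-1/40 - 7993) = 1/(-319721/40) = -40/319721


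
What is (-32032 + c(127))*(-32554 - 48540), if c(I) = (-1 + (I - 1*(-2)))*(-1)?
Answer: 2607983040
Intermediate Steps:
c(I) = -1 - I (c(I) = (-1 + (I + 2))*(-1) = (-1 + (2 + I))*(-1) = (1 + I)*(-1) = -1 - I)
(-32032 + c(127))*(-32554 - 48540) = (-32032 + (-1 - 1*127))*(-32554 - 48540) = (-32032 + (-1 - 127))*(-81094) = (-32032 - 128)*(-81094) = -32160*(-81094) = 2607983040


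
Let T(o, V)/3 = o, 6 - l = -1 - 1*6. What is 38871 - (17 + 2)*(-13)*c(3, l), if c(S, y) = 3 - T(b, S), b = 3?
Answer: 37389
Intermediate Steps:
l = 13 (l = 6 - (-1 - 1*6) = 6 - (-1 - 6) = 6 - 1*(-7) = 6 + 7 = 13)
T(o, V) = 3*o
c(S, y) = -6 (c(S, y) = 3 - 3*3 = 3 - 1*9 = 3 - 9 = -6)
38871 - (17 + 2)*(-13)*c(3, l) = 38871 - (17 + 2)*(-13)*(-6) = 38871 - 19*(-13)*(-6) = 38871 - (-247)*(-6) = 38871 - 1*1482 = 38871 - 1482 = 37389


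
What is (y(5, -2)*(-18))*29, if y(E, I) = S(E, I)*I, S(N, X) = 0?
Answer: 0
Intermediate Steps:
y(E, I) = 0 (y(E, I) = 0*I = 0)
(y(5, -2)*(-18))*29 = (0*(-18))*29 = 0*29 = 0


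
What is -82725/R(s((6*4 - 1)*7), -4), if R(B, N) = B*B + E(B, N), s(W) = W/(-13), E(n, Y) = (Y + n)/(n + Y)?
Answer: -2796105/5218 ≈ -535.86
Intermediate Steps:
E(n, Y) = 1 (E(n, Y) = (Y + n)/(Y + n) = 1)
s(W) = -W/13 (s(W) = W*(-1/13) = -W/13)
R(B, N) = 1 + B² (R(B, N) = B*B + 1 = B² + 1 = 1 + B²)
-82725/R(s((6*4 - 1)*7), -4) = -82725/(1 + (-(6*4 - 1)*7/13)²) = -82725/(1 + (-(24 - 1)*7/13)²) = -82725/(1 + (-23*7/13)²) = -82725/(1 + (-1/13*161)²) = -82725/(1 + (-161/13)²) = -82725/(1 + 25921/169) = -82725/26090/169 = -82725*169/26090 = -2796105/5218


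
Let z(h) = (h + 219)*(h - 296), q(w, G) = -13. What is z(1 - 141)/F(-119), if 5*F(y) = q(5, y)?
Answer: 172220/13 ≈ 13248.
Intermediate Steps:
F(y) = -13/5 (F(y) = (1/5)*(-13) = -13/5)
z(h) = (-296 + h)*(219 + h) (z(h) = (219 + h)*(-296 + h) = (-296 + h)*(219 + h))
z(1 - 141)/F(-119) = (-64824 + (1 - 141)**2 - 77*(1 - 141))/(-13/5) = (-64824 + (-140)**2 - 77*(-140))*(-5/13) = (-64824 + 19600 + 10780)*(-5/13) = -34444*(-5/13) = 172220/13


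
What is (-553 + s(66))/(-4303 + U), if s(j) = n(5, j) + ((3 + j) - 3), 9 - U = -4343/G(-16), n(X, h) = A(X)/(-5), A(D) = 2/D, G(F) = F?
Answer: 64944/608725 ≈ 0.10669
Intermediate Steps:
n(X, h) = -2/(5*X) (n(X, h) = (2/X)/(-5) = (2/X)*(-⅕) = -2/(5*X))
U = -4199/16 (U = 9 - (-4343)/(-16) = 9 - (-4343)*(-1)/16 = 9 - 1*4343/16 = 9 - 4343/16 = -4199/16 ≈ -262.44)
s(j) = -2/25 + j (s(j) = -⅖/5 + ((3 + j) - 3) = -⅖*⅕ + j = -2/25 + j)
(-553 + s(66))/(-4303 + U) = (-553 + (-2/25 + 66))/(-4303 - 4199/16) = (-553 + 1648/25)/(-73047/16) = -12177/25*(-16/73047) = 64944/608725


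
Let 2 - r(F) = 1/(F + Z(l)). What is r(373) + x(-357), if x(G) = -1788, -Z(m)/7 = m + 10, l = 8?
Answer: -441143/247 ≈ -1786.0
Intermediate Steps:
Z(m) = -70 - 7*m (Z(m) = -7*(m + 10) = -7*(10 + m) = -70 - 7*m)
r(F) = 2 - 1/(-126 + F) (r(F) = 2 - 1/(F + (-70 - 7*8)) = 2 - 1/(F + (-70 - 56)) = 2 - 1/(F - 126) = 2 - 1/(-126 + F))
r(373) + x(-357) = (-253 + 2*373)/(-126 + 373) - 1788 = (-253 + 746)/247 - 1788 = (1/247)*493 - 1788 = 493/247 - 1788 = -441143/247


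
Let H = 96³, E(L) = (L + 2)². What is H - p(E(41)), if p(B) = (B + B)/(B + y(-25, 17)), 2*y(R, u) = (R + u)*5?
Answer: 1618178446/1829 ≈ 8.8473e+5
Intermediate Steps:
y(R, u) = 5*R/2 + 5*u/2 (y(R, u) = ((R + u)*5)/2 = (5*R + 5*u)/2 = 5*R/2 + 5*u/2)
E(L) = (2 + L)²
p(B) = 2*B/(-20 + B) (p(B) = (B + B)/(B + ((5/2)*(-25) + (5/2)*17)) = (2*B)/(B + (-125/2 + 85/2)) = (2*B)/(B - 20) = (2*B)/(-20 + B) = 2*B/(-20 + B))
H = 884736
H - p(E(41)) = 884736 - 2*(2 + 41)²/(-20 + (2 + 41)²) = 884736 - 2*43²/(-20 + 43²) = 884736 - 2*1849/(-20 + 1849) = 884736 - 2*1849/1829 = 884736 - 1*3698/1829 = 884736 - 3698/1829 = 1618178446/1829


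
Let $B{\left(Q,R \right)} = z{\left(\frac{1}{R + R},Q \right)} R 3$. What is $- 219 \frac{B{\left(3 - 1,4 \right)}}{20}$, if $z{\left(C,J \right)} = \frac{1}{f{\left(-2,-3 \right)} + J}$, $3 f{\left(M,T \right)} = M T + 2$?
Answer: $- \frac{1971}{70} \approx -28.157$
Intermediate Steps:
$f{\left(M,T \right)} = \frac{2}{3} + \frac{M T}{3}$ ($f{\left(M,T \right)} = \frac{M T + 2}{3} = \frac{2 + M T}{3} = \frac{2}{3} + \frac{M T}{3}$)
$z{\left(C,J \right)} = \frac{1}{\frac{8}{3} + J}$ ($z{\left(C,J \right)} = \frac{1}{\left(\frac{2}{3} + \frac{1}{3} \left(-2\right) \left(-3\right)\right) + J} = \frac{1}{\left(\frac{2}{3} + 2\right) + J} = \frac{1}{\frac{8}{3} + J}$)
$B{\left(Q,R \right)} = \frac{9 R}{8 + 3 Q}$ ($B{\left(Q,R \right)} = \frac{3}{8 + 3 Q} R 3 = \frac{3 R}{8 + 3 Q} 3 = \frac{9 R}{8 + 3 Q}$)
$- 219 \frac{B{\left(3 - 1,4 \right)}}{20} = - 219 \frac{9 \cdot 4 \frac{1}{8 + 3 \left(3 - 1\right)}}{20} = - 219 \cdot 9 \cdot 4 \frac{1}{8 + 3 \cdot 2} \cdot \frac{1}{20} = - 219 \cdot 9 \cdot 4 \frac{1}{8 + 6} \cdot \frac{1}{20} = - 219 \cdot 9 \cdot 4 \cdot \frac{1}{14} \cdot \frac{1}{20} = - 219 \cdot \frac{18}{7} \cdot \frac{1}{20} = \left(-219\right) \frac{9}{70} = - \frac{1971}{70}$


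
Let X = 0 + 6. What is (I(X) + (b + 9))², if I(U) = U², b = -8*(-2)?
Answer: 3721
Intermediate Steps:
b = 16
X = 6
(I(X) + (b + 9))² = (6² + (16 + 9))² = (36 + 25)² = 61² = 3721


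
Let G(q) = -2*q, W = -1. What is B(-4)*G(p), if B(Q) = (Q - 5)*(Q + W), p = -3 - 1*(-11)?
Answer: -720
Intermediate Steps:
p = 8 (p = -3 + 11 = 8)
B(Q) = (-1 + Q)*(-5 + Q) (B(Q) = (Q - 5)*(Q - 1) = (-5 + Q)*(-1 + Q) = (-1 + Q)*(-5 + Q))
B(-4)*G(p) = (5 + (-4)² - 6*(-4))*(-2*8) = (5 + 16 + 24)*(-16) = 45*(-16) = -720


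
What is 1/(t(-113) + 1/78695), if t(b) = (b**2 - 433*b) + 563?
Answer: 78695/4899629396 ≈ 1.6061e-5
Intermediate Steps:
t(b) = 563 + b**2 - 433*b
1/(t(-113) + 1/78695) = 1/((563 + (-113)**2 - 433*(-113)) + 1/78695) = 1/((563 + 12769 + 48929) + 1/78695) = 1/(62261 + 1/78695) = 1/(4899629396/78695) = 78695/4899629396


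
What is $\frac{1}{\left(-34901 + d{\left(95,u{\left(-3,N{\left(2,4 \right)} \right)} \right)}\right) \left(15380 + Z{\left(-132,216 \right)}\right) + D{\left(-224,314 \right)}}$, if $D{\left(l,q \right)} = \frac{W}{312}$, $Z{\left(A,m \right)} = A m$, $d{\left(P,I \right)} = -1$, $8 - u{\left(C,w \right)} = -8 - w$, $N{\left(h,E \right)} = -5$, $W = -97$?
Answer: $\frac{312}{142999915871} \approx 2.1818 \cdot 10^{-9}$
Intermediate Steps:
$u{\left(C,w \right)} = 16 + w$ ($u{\left(C,w \right)} = 8 - \left(-8 - w\right) = 8 + \left(8 + w\right) = 16 + w$)
$D{\left(l,q \right)} = - \frac{97}{312}$
$\frac{1}{\left(-34901 + d{\left(95,u{\left(-3,N{\left(2,4 \right)} \right)} \right)}\right) \left(15380 + Z{\left(-132,216 \right)}\right) + D{\left(-224,314 \right)}} = \frac{1}{\left(-34901 - 1\right) \left(15380 - 28512\right) - \frac{97}{312}} = \frac{1}{- 34902 \left(15380 - 28512\right) - \frac{97}{312}} = \frac{1}{\left(-34902\right) \left(-13132\right) - \frac{97}{312}} = \frac{1}{458333064 - \frac{97}{312}} = \frac{1}{\frac{142999915871}{312}} = \frac{312}{142999915871}$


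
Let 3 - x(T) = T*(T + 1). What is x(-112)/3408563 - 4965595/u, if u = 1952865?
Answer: -3389963109814/1331292676599 ≈ -2.5464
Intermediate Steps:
x(T) = 3 - T*(1 + T) (x(T) = 3 - T*(T + 1) = 3 - T*(1 + T))
x(-112)/3408563 - 4965595/u = (3 - 1*(-112) - 1*(-112)**2)/3408563 - 4965595/1952865 = (3 + 112 - 1*12544)*(1/3408563) - 4965595*1/1952865 = (3 + 112 - 12544)*(1/3408563) - 993119/390573 = -12429*1/3408563 - 993119/390573 = -12429/3408563 - 993119/390573 = -3389963109814/1331292676599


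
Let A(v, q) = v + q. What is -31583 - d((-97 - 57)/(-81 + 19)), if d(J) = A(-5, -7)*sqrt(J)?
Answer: -31583 + 12*sqrt(2387)/31 ≈ -31564.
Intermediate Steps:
A(v, q) = q + v
d(J) = -12*sqrt(J) (d(J) = (-7 - 5)*sqrt(J) = -12*sqrt(J))
-31583 - d((-97 - 57)/(-81 + 19)) = -31583 - (-12)*sqrt((-97 - 57)/(-81 + 19)) = -31583 - (-12)*sqrt(-154/(-62)) = -31583 - (-12)*sqrt(-154*(-1/62)) = -31583 - (-12)*sqrt(77/31) = -31583 - (-12)*sqrt(2387)/31 = -31583 + 12*sqrt(2387)/31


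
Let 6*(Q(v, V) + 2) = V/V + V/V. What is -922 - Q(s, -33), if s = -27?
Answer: -2761/3 ≈ -920.33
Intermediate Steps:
Q(v, V) = -5/3 (Q(v, V) = -2 + (V/V + V/V)/6 = -2 + (1 + 1)/6 = -2 + (⅙)*2 = -2 + ⅓ = -5/3)
-922 - Q(s, -33) = -922 - 1*(-5/3) = -922 + 5/3 = -2761/3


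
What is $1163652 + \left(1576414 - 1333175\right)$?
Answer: $1406891$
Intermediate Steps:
$1163652 + \left(1576414 - 1333175\right) = 1163652 + 243239 = 1406891$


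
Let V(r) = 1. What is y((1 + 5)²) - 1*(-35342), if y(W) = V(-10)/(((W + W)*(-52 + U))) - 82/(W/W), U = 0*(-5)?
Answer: 132013439/3744 ≈ 35260.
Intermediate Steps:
U = 0
y(W) = -82 - 1/(104*W) (y(W) = 1/((W + W)*(-52 + 0)) - 82/(W/W) = 1/((2*W)*(-52)) - 82/1 = 1/(-104*W) - 82*1 = 1*(-1/(104*W)) - 82 = -1/(104*W) - 82 = -82 - 1/(104*W))
y((1 + 5)²) - 1*(-35342) = (-82 - 1/(104*(1 + 5)²)) - 1*(-35342) = (-82 - 1/(104*(6²))) + 35342 = (-82 - 1/104/36) + 35342 = (-82 - 1/104*1/36) + 35342 = (-82 - 1/3744) + 35342 = -307009/3744 + 35342 = 132013439/3744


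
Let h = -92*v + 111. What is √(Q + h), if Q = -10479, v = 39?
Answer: 2*I*√3489 ≈ 118.14*I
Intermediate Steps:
h = -3477 (h = -92*39 + 111 = -3588 + 111 = -3477)
√(Q + h) = √(-10479 - 3477) = √(-13956) = 2*I*√3489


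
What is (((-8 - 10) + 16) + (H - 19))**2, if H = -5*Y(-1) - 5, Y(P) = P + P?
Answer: 256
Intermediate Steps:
Y(P) = 2*P
H = 5 (H = -10*(-1) - 5 = -5*(-2) - 5 = 10 - 5 = 5)
(((-8 - 10) + 16) + (H - 19))**2 = (((-8 - 10) + 16) + (5 - 19))**2 = ((-18 + 16) - 14)**2 = (-2 - 14)**2 = (-16)**2 = 256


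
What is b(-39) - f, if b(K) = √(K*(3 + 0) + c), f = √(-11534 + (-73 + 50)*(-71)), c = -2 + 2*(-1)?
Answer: I*(11 - √9901) ≈ -88.504*I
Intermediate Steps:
c = -4 (c = -2 - 2 = -4)
f = I*√9901 (f = √(-11534 - 23*(-71)) = √(-11534 + 1633) = √(-9901) = I*√9901 ≈ 99.504*I)
b(K) = √(-4 + 3*K) (b(K) = √(K*(3 + 0) - 4) = √(K*3 - 4) = √(3*K - 4) = √(-4 + 3*K))
b(-39) - f = √(-4 + 3*(-39)) - I*√9901 = √(-4 - 117) - I*√9901 = √(-121) - I*√9901 = 11*I - I*√9901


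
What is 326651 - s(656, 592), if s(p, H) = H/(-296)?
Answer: 326653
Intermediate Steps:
s(p, H) = -H/296 (s(p, H) = H*(-1/296) = -H/296)
326651 - s(656, 592) = 326651 - (-1)*592/296 = 326651 - 1*(-2) = 326651 + 2 = 326653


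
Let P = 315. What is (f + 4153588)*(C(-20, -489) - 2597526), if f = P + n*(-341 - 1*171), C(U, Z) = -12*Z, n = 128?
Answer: -10595649042486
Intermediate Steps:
f = -65221 (f = 315 + 128*(-341 - 1*171) = 315 + 128*(-341 - 171) = 315 + 128*(-512) = 315 - 65536 = -65221)
(f + 4153588)*(C(-20, -489) - 2597526) = (-65221 + 4153588)*(-12*(-489) - 2597526) = 4088367*(5868 - 2597526) = 4088367*(-2591658) = -10595649042486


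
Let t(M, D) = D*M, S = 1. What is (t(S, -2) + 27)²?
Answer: 625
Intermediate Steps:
(t(S, -2) + 27)² = (-2*1 + 27)² = (-2 + 27)² = 25² = 625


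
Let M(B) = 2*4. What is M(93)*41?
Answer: 328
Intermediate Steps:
M(B) = 8
M(93)*41 = 8*41 = 328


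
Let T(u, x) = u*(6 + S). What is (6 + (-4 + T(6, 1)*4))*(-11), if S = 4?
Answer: -2662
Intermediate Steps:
T(u, x) = 10*u (T(u, x) = u*(6 + 4) = u*10 = 10*u)
(6 + (-4 + T(6, 1)*4))*(-11) = (6 + (-4 + (10*6)*4))*(-11) = (6 + (-4 + 60*4))*(-11) = (6 + (-4 + 240))*(-11) = (6 + 236)*(-11) = 242*(-11) = -2662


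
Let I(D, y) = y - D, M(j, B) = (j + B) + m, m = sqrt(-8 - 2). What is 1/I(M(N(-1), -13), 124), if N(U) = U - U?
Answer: 137/18779 + I*sqrt(10)/18779 ≈ 0.0072954 + 0.00016839*I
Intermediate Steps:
N(U) = 0
m = I*sqrt(10) (m = sqrt(-10) = I*sqrt(10) ≈ 3.1623*I)
M(j, B) = B + j + I*sqrt(10) (M(j, B) = (j + B) + I*sqrt(10) = (B + j) + I*sqrt(10) = B + j + I*sqrt(10))
1/I(M(N(-1), -13), 124) = 1/(124 - (-13 + 0 + I*sqrt(10))) = 1/(124 - (-13 + I*sqrt(10))) = 1/(124 + (13 - I*sqrt(10))) = 1/(137 - I*sqrt(10))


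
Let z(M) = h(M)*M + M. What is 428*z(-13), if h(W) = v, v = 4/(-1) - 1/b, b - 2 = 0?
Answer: 19474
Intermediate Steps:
b = 2 (b = 2 + 0 = 2)
v = -9/2 (v = 4/(-1) - 1/2 = 4*(-1) - 1*1/2 = -4 - 1/2 = -9/2 ≈ -4.5000)
h(W) = -9/2
z(M) = -7*M/2 (z(M) = -9*M/2 + M = -7*M/2)
428*z(-13) = 428*(-7/2*(-13)) = 428*(91/2) = 19474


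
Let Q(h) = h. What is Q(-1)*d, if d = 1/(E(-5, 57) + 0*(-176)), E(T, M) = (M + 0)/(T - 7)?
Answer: 4/19 ≈ 0.21053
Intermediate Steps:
E(T, M) = M/(-7 + T)
d = -4/19 (d = 1/(57/(-7 - 5) + 0*(-176)) = 1/(57/(-12) + 0) = 1/(57*(-1/12) + 0) = 1/(-19/4 + 0) = 1/(-19/4) = -4/19 ≈ -0.21053)
Q(-1)*d = -1*(-4/19) = 4/19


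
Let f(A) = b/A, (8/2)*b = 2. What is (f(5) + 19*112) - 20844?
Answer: -187159/10 ≈ -18716.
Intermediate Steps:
b = 1/2 (b = (1/4)*2 = 1/2 ≈ 0.50000)
f(A) = 1/(2*A)
(f(5) + 19*112) - 20844 = ((1/2)/5 + 19*112) - 20844 = ((1/2)*(1/5) + 2128) - 20844 = (1/10 + 2128) - 20844 = 21281/10 - 20844 = -187159/10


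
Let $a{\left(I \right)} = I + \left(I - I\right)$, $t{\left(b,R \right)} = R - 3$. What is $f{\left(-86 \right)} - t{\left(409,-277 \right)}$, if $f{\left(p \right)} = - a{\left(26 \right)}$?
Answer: $254$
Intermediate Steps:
$t{\left(b,R \right)} = -3 + R$ ($t{\left(b,R \right)} = R - 3 = -3 + R$)
$a{\left(I \right)} = I$ ($a{\left(I \right)} = I + 0 = I$)
$f{\left(p \right)} = -26$ ($f{\left(p \right)} = \left(-1\right) 26 = -26$)
$f{\left(-86 \right)} - t{\left(409,-277 \right)} = -26 - \left(-3 - 277\right) = -26 - -280 = -26 + 280 = 254$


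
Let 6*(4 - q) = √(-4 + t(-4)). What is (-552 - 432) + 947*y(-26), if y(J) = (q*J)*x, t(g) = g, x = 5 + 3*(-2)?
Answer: 97504 - 24622*I*√2/3 ≈ 97504.0 - 11607.0*I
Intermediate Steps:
x = -1 (x = 5 - 6 = -1)
q = 4 - I*√2/3 (q = 4 - √(-4 - 4)/6 = 4 - I*√2/3 ≈ 4.0 - 0.4714*I)
y(J) = -J*(4 - I*√2/3) (y(J) = ((4 - I*√2/3)*J)*(-1) = (J*(4 - I*√2/3))*(-1) = -J*(4 - I*√2/3))
(-552 - 432) + 947*y(-26) = (-552 - 432) + 947*((⅓)*(-26)*(-12 + I*√2)) = -984 + 947*(104 - 26*I*√2/3) = -984 + (98488 - 24622*I*√2/3) = 97504 - 24622*I*√2/3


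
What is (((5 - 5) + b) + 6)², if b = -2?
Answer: 16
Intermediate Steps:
(((5 - 5) + b) + 6)² = (((5 - 5) - 2) + 6)² = ((0 - 2) + 6)² = (-2 + 6)² = 4² = 16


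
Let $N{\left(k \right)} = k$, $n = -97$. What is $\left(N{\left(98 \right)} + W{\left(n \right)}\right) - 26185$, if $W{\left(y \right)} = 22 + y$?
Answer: $-26162$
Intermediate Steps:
$\left(N{\left(98 \right)} + W{\left(n \right)}\right) - 26185 = \left(98 + \left(22 - 97\right)\right) - 26185 = \left(98 - 75\right) - 26185 = 23 - 26185 = -26162$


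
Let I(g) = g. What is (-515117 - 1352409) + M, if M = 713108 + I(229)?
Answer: -1154189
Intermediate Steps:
M = 713337 (M = 713108 + 229 = 713337)
(-515117 - 1352409) + M = (-515117 - 1352409) + 713337 = -1867526 + 713337 = -1154189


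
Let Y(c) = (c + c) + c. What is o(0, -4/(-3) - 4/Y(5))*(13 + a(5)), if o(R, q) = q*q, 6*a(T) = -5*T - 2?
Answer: 2176/225 ≈ 9.6711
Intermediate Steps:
Y(c) = 3*c (Y(c) = 2*c + c = 3*c)
a(T) = -⅓ - 5*T/6 (a(T) = (-5*T - 2)/6 = (-2 - 5*T)/6 = -⅓ - 5*T/6)
o(R, q) = q²
o(0, -4/(-3) - 4/Y(5))*(13 + a(5)) = (-4/(-3) - 4/(3*5))²*(13 + (-⅓ - ⅚*5)) = (-4*(-⅓) - 4/15)²*(13 + (-⅓ - 25/6)) = (4/3 - 4*1/15)²*(13 - 9/2) = (4/3 - 4/15)²*(17/2) = (16/15)²*(17/2) = (256/225)*(17/2) = 2176/225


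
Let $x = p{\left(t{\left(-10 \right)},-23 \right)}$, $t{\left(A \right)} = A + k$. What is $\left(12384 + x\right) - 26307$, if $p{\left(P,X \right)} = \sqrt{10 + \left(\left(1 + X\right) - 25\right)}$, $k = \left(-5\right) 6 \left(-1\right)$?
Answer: $-13923 + i \sqrt{37} \approx -13923.0 + 6.0828 i$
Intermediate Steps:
$k = 30$ ($k = \left(-30\right) \left(-1\right) = 30$)
$t{\left(A \right)} = 30 + A$ ($t{\left(A \right)} = A + 30 = 30 + A$)
$p{\left(P,X \right)} = \sqrt{-14 + X}$ ($p{\left(P,X \right)} = \sqrt{10 + \left(-24 + X\right)} = \sqrt{-14 + X}$)
$x = i \sqrt{37}$ ($x = \sqrt{-14 - 23} = \sqrt{-37} = i \sqrt{37} \approx 6.0828 i$)
$\left(12384 + x\right) - 26307 = \left(12384 + i \sqrt{37}\right) - 26307 = -13923 + i \sqrt{37}$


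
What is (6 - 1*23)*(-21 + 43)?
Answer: -374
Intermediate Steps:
(6 - 1*23)*(-21 + 43) = (6 - 23)*22 = -17*22 = -374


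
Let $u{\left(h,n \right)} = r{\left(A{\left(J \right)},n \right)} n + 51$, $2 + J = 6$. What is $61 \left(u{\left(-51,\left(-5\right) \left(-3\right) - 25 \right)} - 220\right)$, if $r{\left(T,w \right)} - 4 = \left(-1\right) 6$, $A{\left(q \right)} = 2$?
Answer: $-9089$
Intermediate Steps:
$J = 4$ ($J = -2 + 6 = 4$)
$r{\left(T,w \right)} = -2$ ($r{\left(T,w \right)} = 4 - 6 = -2$)
$u{\left(h,n \right)} = 51 - 2 n$ ($u{\left(h,n \right)} = - 2 n + 51 = 51 - 2 n$)
$61 \left(u{\left(-51,\left(-5\right) \left(-3\right) - 25 \right)} - 220\right) = 61 \left(\left(51 - 2 \left(\left(-5\right) \left(-3\right) - 25\right)\right) - 220\right) = 61 \left(\left(51 - 2 \left(15 - 25\right)\right) - 220\right) = 61 \left(\left(51 - -20\right) - 220\right) = 61 \left(\left(51 + 20\right) - 220\right) = 61 \left(71 - 220\right) = 61 \left(-149\right) = -9089$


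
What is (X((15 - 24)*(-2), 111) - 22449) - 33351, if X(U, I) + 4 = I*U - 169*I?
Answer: -72565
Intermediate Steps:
X(U, I) = -4 - 169*I + I*U (X(U, I) = -4 + (I*U - 169*I) = -4 + (-169*I + I*U) = -4 - 169*I + I*U)
(X((15 - 24)*(-2), 111) - 22449) - 33351 = ((-4 - 169*111 + 111*((15 - 24)*(-2))) - 22449) - 33351 = ((-4 - 18759 + 111*(-9*(-2))) - 22449) - 33351 = ((-4 - 18759 + 111*18) - 22449) - 33351 = ((-4 - 18759 + 1998) - 22449) - 33351 = (-16765 - 22449) - 33351 = -39214 - 33351 = -72565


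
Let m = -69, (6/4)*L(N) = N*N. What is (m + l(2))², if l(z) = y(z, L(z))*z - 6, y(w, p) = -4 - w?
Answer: 7569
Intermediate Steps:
L(N) = 2*N²/3 (L(N) = 2*(N*N)/3 = 2*N²/3)
l(z) = -6 + z*(-4 - z) (l(z) = (-4 - z)*z - 6 = z*(-4 - z) - 6 = -6 + z*(-4 - z))
(m + l(2))² = (-69 + (-6 - 1*2*(4 + 2)))² = (-69 + (-6 - 1*2*6))² = (-69 + (-6 - 12))² = (-69 - 18)² = (-87)² = 7569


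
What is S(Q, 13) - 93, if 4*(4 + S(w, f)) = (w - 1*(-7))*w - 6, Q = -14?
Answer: -74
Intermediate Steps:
S(w, f) = -11/2 + w*(7 + w)/4 (S(w, f) = -4 + ((w - 1*(-7))*w - 6)/4 = -4 + ((w + 7)*w - 6)/4 = -4 + ((7 + w)*w - 6)/4 = -4 + (w*(7 + w) - 6)/4 = -4 + (-6 + w*(7 + w))/4 = -4 + (-3/2 + w*(7 + w)/4) = -11/2 + w*(7 + w)/4)
S(Q, 13) - 93 = (-11/2 + (¼)*(-14)² + (7/4)*(-14)) - 93 = (-11/2 + (¼)*196 - 49/2) - 93 = (-11/2 + 49 - 49/2) - 93 = 19 - 93 = -74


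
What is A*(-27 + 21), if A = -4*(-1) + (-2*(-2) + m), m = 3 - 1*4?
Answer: -42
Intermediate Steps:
m = -1 (m = 3 - 4 = -1)
A = 7 (A = -4*(-1) + (-2*(-2) - 1) = 4 + (4 - 1) = 4 + 3 = 7)
A*(-27 + 21) = 7*(-27 + 21) = 7*(-6) = -42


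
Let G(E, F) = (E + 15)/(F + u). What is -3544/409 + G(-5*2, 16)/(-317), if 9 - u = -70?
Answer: -21345921/2463407 ≈ -8.6652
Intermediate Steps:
u = 79 (u = 9 - 1*(-70) = 9 + 70 = 79)
G(E, F) = (15 + E)/(79 + F) (G(E, F) = (E + 15)/(F + 79) = (15 + E)/(79 + F))
-3544/409 + G(-5*2, 16)/(-317) = -3544/409 + ((15 - 5*2)/(79 + 16))/(-317) = -3544*1/409 + ((15 - 10)/95)*(-1/317) = -3544/409 + ((1/95)*5)*(-1/317) = -3544/409 + (1/19)*(-1/317) = -3544/409 - 1/6023 = -21345921/2463407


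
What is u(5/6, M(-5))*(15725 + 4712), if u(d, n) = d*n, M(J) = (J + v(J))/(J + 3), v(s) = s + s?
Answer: 510925/4 ≈ 1.2773e+5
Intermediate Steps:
v(s) = 2*s
M(J) = 3*J/(3 + J) (M(J) = (J + 2*J)/(J + 3) = (3*J)/(3 + J) = 3*J/(3 + J))
u(5/6, M(-5))*(15725 + 4712) = ((5/6)*(3*(-5)/(3 - 5)))*(15725 + 4712) = ((5*(⅙))*(3*(-5)/(-2)))*20437 = (5*(3*(-5)*(-½))/6)*20437 = ((⅚)*(15/2))*20437 = (25/4)*20437 = 510925/4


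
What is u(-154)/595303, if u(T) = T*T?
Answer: 23716/595303 ≈ 0.039839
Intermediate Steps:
u(T) = T²
u(-154)/595303 = (-154)²/595303 = 23716*(1/595303) = 23716/595303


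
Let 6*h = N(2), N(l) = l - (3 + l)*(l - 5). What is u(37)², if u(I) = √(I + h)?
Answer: 239/6 ≈ 39.833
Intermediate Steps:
N(l) = l - (-5 + l)*(3 + l) (N(l) = l - (3 + l)*(-5 + l) = l - (-5 + l)*(3 + l))
h = 17/6 (h = (15 - 1*2² + 3*2)/6 = (15 - 1*4 + 6)/6 = (15 - 4 + 6)/6 = (⅙)*17 = 17/6 ≈ 2.8333)
u(I) = √(17/6 + I) (u(I) = √(I + 17/6) = √(17/6 + I))
u(37)² = (√(102 + 36*37)/6)² = (√(102 + 1332)/6)² = (√1434/6)² = 239/6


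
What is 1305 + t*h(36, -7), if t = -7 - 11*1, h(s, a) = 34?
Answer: 693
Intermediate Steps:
t = -18 (t = -7 - 11 = -18)
1305 + t*h(36, -7) = 1305 - 18*34 = 1305 - 612 = 693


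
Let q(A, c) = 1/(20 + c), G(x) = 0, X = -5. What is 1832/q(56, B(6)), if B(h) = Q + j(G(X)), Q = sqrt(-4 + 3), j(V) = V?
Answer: 36640 + 1832*I ≈ 36640.0 + 1832.0*I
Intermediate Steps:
Q = I (Q = sqrt(-1) = I ≈ 1.0*I)
B(h) = I (B(h) = I + 0 = I)
1832/q(56, B(6)) = 1832/(1/(20 + I)) = 1832/(((20 - I)/401)) = 1832*(20 + I) = 36640 + 1832*I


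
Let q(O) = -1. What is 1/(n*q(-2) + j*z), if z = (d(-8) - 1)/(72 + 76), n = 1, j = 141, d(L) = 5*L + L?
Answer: -148/7057 ≈ -0.020972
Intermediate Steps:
d(L) = 6*L
z = -49/148 (z = (6*(-8) - 1)/(72 + 76) = (-48 - 1)/148 = -49*1/148 = -49/148 ≈ -0.33108)
1/(n*q(-2) + j*z) = 1/(1*(-1) + 141*(-49/148)) = 1/(-1 - 6909/148) = 1/(-7057/148) = -148/7057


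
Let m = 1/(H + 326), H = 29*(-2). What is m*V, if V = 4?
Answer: 1/67 ≈ 0.014925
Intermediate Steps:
H = -58
m = 1/268 (m = 1/(-58 + 326) = 1/268 ≈ 0.0037313)
m*V = (1/268)*4 = 1/67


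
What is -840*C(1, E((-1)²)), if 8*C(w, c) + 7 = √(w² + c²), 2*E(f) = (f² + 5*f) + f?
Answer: 735 - 105*√53/2 ≈ 352.79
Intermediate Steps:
E(f) = f²/2 + 3*f (E(f) = ((f² + 5*f) + f)/2 = (f² + 6*f)/2 = f²/2 + 3*f)
C(w, c) = -7/8 + √(c² + w²)/8 (C(w, c) = -7/8 + √(w² + c²)/8 = -7/8 + √(c² + w²)/8)
-840*C(1, E((-1)²)) = -840*(-7/8 + √(((½)*(-1)²*(6 + (-1)²))² + 1²)/8) = -840*(-7/8 + √(((½)*1*(6 + 1))² + 1)/8) = -840*(-7/8 + √(((½)*1*7)² + 1)/8) = -840*(-7/8 + √((7/2)² + 1)/8) = -840*(-7/8 + √(49/4 + 1)/8) = -840*(-7/8 + √(53/4)/8) = -840*(-7/8 + (√53/2)/8) = -840*(-7/8 + √53/16) = 735 - 105*√53/2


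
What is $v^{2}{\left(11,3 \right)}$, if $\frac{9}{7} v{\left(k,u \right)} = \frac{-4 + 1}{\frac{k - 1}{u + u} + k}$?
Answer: $\frac{49}{1444} \approx 0.033934$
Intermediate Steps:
$v{\left(k,u \right)} = - \frac{7}{3 \left(k + \frac{-1 + k}{2 u}\right)}$ ($v{\left(k,u \right)} = \frac{7 \frac{-4 + 1}{\frac{k - 1}{u + u} + k}}{9} = \frac{7 \left(- \frac{3}{\frac{-1 + k}{2 u} + k}\right)}{9} = \frac{7 \left(- \frac{3}{k + \frac{-1 + k}{2 u}}\right)}{9} = - \frac{7}{3 \left(k + \frac{-1 + k}{2 u}\right)}$)
$v^{2}{\left(11,3 \right)} = \left(\left(-14\right) 3 \frac{1}{-3 + 3 \cdot 11 + 6 \cdot 11 \cdot 3}\right)^{2} = \left(\left(-14\right) 3 \frac{1}{-3 + 33 + 198}\right)^{2} = \left(\left(-14\right) 3 \cdot \frac{1}{228}\right)^{2} = \left(- \frac{7}{38}\right)^{2} = \frac{49}{1444}$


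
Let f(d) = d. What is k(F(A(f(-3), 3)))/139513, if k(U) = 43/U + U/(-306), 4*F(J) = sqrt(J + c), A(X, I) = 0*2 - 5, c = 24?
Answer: 210509*sqrt(19)/3244514328 ≈ 0.00028281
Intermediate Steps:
A(X, I) = -5 (A(X, I) = 0 - 5 = -5)
F(J) = sqrt(24 + J)/4 (F(J) = sqrt(J + 24)/4 = sqrt(24 + J)/4)
k(U) = 43/U - U/306 (k(U) = 43/U + U*(-1/306) = 43/U - U/306)
k(F(A(f(-3), 3)))/139513 = (43/((sqrt(24 - 5)/4)) - sqrt(24 - 5)/1224)/139513 = (43/((sqrt(19)/4)) - sqrt(19)/1224)*(1/139513) = (43*(4*sqrt(19)/19) - sqrt(19)/1224)*(1/139513) = (172*sqrt(19)/19 - sqrt(19)/1224)*(1/139513) = (210509*sqrt(19)/23256)*(1/139513) = 210509*sqrt(19)/3244514328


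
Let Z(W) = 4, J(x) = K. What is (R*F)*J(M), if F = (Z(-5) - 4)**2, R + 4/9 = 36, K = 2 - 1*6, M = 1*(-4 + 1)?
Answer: 0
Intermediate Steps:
M = -3 (M = 1*(-3) = -3)
K = -4 (K = 2 - 6 = -4)
J(x) = -4
R = 320/9 (R = -4/9 + 36 = 320/9 ≈ 35.556)
F = 0 (F = (4 - 4)**2 = 0**2 = 0)
(R*F)*J(M) = ((320/9)*0)*(-4) = 0*(-4) = 0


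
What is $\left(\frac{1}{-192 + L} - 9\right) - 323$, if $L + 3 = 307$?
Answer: $- \frac{37183}{112} \approx -331.99$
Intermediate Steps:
$L = 304$ ($L = -3 + 307 = 304$)
$\left(\frac{1}{-192 + L} - 9\right) - 323 = \left(\frac{1}{-192 + 304} - 9\right) - 323 = \left(\frac{1}{112} - 9\right) - 323 = - \frac{1007}{112} - 323 = - \frac{37183}{112}$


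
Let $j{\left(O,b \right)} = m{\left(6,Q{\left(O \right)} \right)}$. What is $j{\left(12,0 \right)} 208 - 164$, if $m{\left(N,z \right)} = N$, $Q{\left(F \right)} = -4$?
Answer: $1084$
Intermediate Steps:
$j{\left(O,b \right)} = 6$
$j{\left(12,0 \right)} 208 - 164 = 6 \cdot 208 - 164 = 1248 - 164 = 1084$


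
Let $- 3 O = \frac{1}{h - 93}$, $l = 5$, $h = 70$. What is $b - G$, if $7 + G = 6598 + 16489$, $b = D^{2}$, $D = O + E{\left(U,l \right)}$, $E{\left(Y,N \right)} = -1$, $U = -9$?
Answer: $- \frac{109879256}{4761} \approx -23079.0$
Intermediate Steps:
$O = \frac{1}{69}$ ($O = - \frac{1}{3 \left(70 - 93\right)} = - \frac{1}{3 \left(-23\right)} = \left(- \frac{1}{3}\right) \left(- \frac{1}{23}\right) = \frac{1}{69} \approx 0.014493$)
$D = - \frac{68}{69}$ ($D = \frac{1}{69} - 1 = - \frac{68}{69} \approx -0.98551$)
$b = \frac{4624}{4761}$ ($b = \left(- \frac{68}{69}\right)^{2} = \frac{4624}{4761} \approx 0.97122$)
$G = 23080$ ($G = -7 + \left(6598 + 16489\right) = -7 + 23087 = 23080$)
$b - G = \frac{4624}{4761} - 23080 = - \frac{109879256}{4761}$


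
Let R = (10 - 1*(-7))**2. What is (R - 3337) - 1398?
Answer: -4446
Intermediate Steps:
R = 289 (R = (10 + 7)**2 = 17**2 = 289)
(R - 3337) - 1398 = (289 - 3337) - 1398 = -3048 - 1398 = -4446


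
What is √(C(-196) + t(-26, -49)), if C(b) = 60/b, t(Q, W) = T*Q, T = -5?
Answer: √6355/7 ≈ 11.388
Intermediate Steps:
t(Q, W) = -5*Q
√(C(-196) + t(-26, -49)) = √(60/(-196) - 5*(-26)) = √(60*(-1/196) + 130) = √(-15/49 + 130) = √(6355/49) = √6355/7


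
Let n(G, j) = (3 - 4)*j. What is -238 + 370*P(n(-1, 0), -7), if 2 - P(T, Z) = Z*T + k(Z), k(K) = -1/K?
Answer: 3144/7 ≈ 449.14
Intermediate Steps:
n(G, j) = -j
P(T, Z) = 2 + 1/Z - T*Z (P(T, Z) = 2 - (Z*T - 1/Z) = 2 - (T*Z - 1/Z) = 2 - (-1/Z + T*Z) = 2 + (1/Z - T*Z) = 2 + 1/Z - T*Z)
-238 + 370*P(n(-1, 0), -7) = -238 + 370*(2 + 1/(-7) - 1*(-1*0)*(-7)) = -238 + 370*(2 - ⅐ - 1*0*(-7)) = -238 + 370*(2 - ⅐ + 0) = -238 + 370*(13/7) = -238 + 4810/7 = 3144/7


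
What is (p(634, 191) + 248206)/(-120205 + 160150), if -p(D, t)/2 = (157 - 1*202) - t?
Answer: 248678/39945 ≈ 6.2255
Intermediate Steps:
p(D, t) = 90 + 2*t (p(D, t) = -2*((157 - 1*202) - t) = -2*((157 - 202) - t) = -2*(-45 - t) = 90 + 2*t)
(p(634, 191) + 248206)/(-120205 + 160150) = ((90 + 2*191) + 248206)/(-120205 + 160150) = ((90 + 382) + 248206)/39945 = (472 + 248206)*(1/39945) = 248678*(1/39945) = 248678/39945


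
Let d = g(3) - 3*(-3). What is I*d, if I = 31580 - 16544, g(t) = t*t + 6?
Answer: 360864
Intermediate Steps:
g(t) = 6 + t**2 (g(t) = t**2 + 6 = 6 + t**2)
d = 24 (d = (6 + 3**2) - 3*(-3) = (6 + 9) + 9 = 15 + 9 = 24)
I = 15036
I*d = 15036*24 = 360864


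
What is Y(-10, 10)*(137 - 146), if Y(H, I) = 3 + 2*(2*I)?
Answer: -387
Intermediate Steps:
Y(H, I) = 3 + 4*I
Y(-10, 10)*(137 - 146) = (3 + 4*10)*(137 - 146) = (3 + 40)*(-9) = 43*(-9) = -387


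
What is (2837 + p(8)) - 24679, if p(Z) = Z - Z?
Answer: -21842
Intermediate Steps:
p(Z) = 0
(2837 + p(8)) - 24679 = (2837 + 0) - 24679 = 2837 - 24679 = -21842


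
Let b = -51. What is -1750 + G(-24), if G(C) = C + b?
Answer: -1825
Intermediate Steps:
G(C) = -51 + C (G(C) = C - 51 = -51 + C)
-1750 + G(-24) = -1750 + (-51 - 24) = -1750 - 75 = -1825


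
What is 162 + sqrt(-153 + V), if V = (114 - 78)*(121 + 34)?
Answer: 162 + 9*sqrt(67) ≈ 235.67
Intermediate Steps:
V = 5580 (V = 36*155 = 5580)
162 + sqrt(-153 + V) = 162 + sqrt(-153 + 5580) = 162 + sqrt(5427) = 162 + 9*sqrt(67)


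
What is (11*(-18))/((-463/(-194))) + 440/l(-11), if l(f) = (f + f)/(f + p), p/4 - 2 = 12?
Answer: -455112/463 ≈ -982.96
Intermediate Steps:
p = 56 (p = 8 + 4*12 = 8 + 48 = 56)
l(f) = 2*f/(56 + f) (l(f) = (f + f)/(f + 56) = (2*f)/(56 + f) = 2*f/(56 + f))
(11*(-18))/((-463/(-194))) + 440/l(-11) = (11*(-18))/((-463/(-194))) + 440/((2*(-11)/(56 - 11))) = -198/((-463*(-1/194))) + 440/((2*(-11)/45)) = -198/463/194 + 440/((2*(-11)*(1/45))) = -198*194/463 + 440/(-22/45) = -38412/463 + 440*(-45/22) = -38412/463 - 900 = -455112/463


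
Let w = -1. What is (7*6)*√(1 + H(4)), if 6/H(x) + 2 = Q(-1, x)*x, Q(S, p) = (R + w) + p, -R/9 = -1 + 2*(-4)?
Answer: 42*√28390/167 ≈ 42.376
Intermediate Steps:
R = 81 (R = -9*(-1 + 2*(-4)) = -9*(-1 - 8) = -9*(-9) = 81)
Q(S, p) = 80 + p (Q(S, p) = (81 - 1) + p = 80 + p)
H(x) = 6/(-2 + x*(80 + x)) (H(x) = 6/(-2 + (80 + x)*x) = 6/(-2 + x*(80 + x)))
(7*6)*√(1 + H(4)) = (7*6)*√(1 + 6/(-2 + 4*(80 + 4))) = 42*√(1 + 6/(-2 + 4*84)) = 42*√(1 + 6/(-2 + 336)) = 42*√(1 + 6/334) = 42*√(1 + 6*(1/334)) = 42*√(1 + 3/167) = 42*√(170/167) = 42*(√28390/167) = 42*√28390/167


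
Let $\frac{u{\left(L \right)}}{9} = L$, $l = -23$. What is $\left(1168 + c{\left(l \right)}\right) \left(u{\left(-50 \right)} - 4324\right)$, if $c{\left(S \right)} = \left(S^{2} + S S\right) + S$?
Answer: $-10517122$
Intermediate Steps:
$u{\left(L \right)} = 9 L$
$c{\left(S \right)} = S + 2 S^{2}$ ($c{\left(S \right)} = \left(S^{2} + S^{2}\right) + S = 2 S^{2} + S = S + 2 S^{2}$)
$\left(1168 + c{\left(l \right)}\right) \left(u{\left(-50 \right)} - 4324\right) = \left(1168 - 23 \left(1 + 2 \left(-23\right)\right)\right) \left(9 \left(-50\right) - 4324\right) = \left(1168 - 23 \left(1 - 46\right)\right) \left(-450 - 4324\right) = \left(1168 - -1035\right) \left(-4774\right) = \left(1168 + 1035\right) \left(-4774\right) = 2203 \left(-4774\right) = -10517122$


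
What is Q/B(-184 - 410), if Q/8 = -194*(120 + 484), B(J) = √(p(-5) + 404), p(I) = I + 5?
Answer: -468704*√101/101 ≈ -46638.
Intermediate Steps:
p(I) = 5 + I
B(J) = 2*√101 (B(J) = √((5 - 5) + 404) = √(0 + 404) = √404 = 2*√101)
Q = -937408 (Q = 8*(-194*(120 + 484)) = 8*(-194*604) = 8*(-117176) = -937408)
Q/B(-184 - 410) = -937408*√101/202 = -468704*√101/101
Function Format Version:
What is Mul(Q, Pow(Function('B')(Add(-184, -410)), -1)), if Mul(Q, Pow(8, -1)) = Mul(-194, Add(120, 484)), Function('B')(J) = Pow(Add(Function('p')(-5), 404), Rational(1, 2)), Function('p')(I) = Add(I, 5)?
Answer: Mul(Rational(-468704, 101), Pow(101, Rational(1, 2))) ≈ -46638.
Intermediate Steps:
Function('p')(I) = Add(5, I)
Function('B')(J) = Mul(2, Pow(101, Rational(1, 2))) (Function('B')(J) = Pow(Add(Add(5, -5), 404), Rational(1, 2)) = Pow(Add(0, 404), Rational(1, 2)) = Pow(404, Rational(1, 2)) = Mul(2, Pow(101, Rational(1, 2))))
Q = -937408 (Q = Mul(8, Mul(-194, Add(120, 484))) = Mul(8, Mul(-194, 604)) = Mul(8, -117176) = -937408)
Mul(Q, Pow(Function('B')(Add(-184, -410)), -1)) = Mul(-937408, Pow(Mul(2, Pow(101, Rational(1, 2))), -1)) = Mul(-937408, Mul(Rational(1, 202), Pow(101, Rational(1, 2)))) = Mul(Rational(-468704, 101), Pow(101, Rational(1, 2)))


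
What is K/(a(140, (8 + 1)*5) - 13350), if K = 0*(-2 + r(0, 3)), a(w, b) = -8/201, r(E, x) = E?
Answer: 0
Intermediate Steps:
a(w, b) = -8/201 (a(w, b) = -8*1/201 = -8/201)
K = 0 (K = 0*(-2 + 0) = 0*(-2) = 0)
K/(a(140, (8 + 1)*5) - 13350) = 0/(-8/201 - 13350) = 0/(-2683358/201) = -201/2683358*0 = 0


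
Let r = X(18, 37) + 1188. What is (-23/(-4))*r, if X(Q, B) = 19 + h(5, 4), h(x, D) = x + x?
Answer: 27991/4 ≈ 6997.8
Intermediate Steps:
h(x, D) = 2*x
X(Q, B) = 29 (X(Q, B) = 19 + 2*5 = 19 + 10 = 29)
r = 1217 (r = 29 + 1188 = 1217)
(-23/(-4))*r = -23/(-4)*1217 = -23*(-¼)*1217 = (23/4)*1217 = 27991/4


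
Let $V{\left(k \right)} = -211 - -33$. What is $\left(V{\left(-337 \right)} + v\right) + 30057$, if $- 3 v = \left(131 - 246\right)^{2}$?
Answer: $\frac{76412}{3} \approx 25471.0$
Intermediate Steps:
$v = - \frac{13225}{3}$ ($v = - \frac{\left(131 - 246\right)^{2}}{3} = - \frac{\left(-115\right)^{2}}{3} = \left(- \frac{1}{3}\right) 13225 = - \frac{13225}{3} \approx -4408.3$)
$V{\left(k \right)} = -178$ ($V{\left(k \right)} = -211 + 33 = -178$)
$\left(V{\left(-337 \right)} + v\right) + 30057 = \left(-178 - \frac{13225}{3}\right) + 30057 = - \frac{13759}{3} + 30057 = \frac{76412}{3}$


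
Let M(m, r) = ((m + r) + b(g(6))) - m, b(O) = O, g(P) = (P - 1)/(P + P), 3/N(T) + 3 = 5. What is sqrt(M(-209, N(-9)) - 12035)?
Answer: I*sqrt(433191)/6 ≈ 109.7*I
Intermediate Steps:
N(T) = 3/2 (N(T) = 3/(-3 + 5) = 3/2)
g(P) = (-1 + P)/(2*P) (g(P) = (-1 + P)/((2*P)) = (-1 + P)*(1/(2*P)) = (-1 + P)/(2*P))
M(m, r) = 5/12 + r (M(m, r) = ((m + r) + (1/2)*(-1 + 6)/6) - m = ((m + r) + (1/2)*(1/6)*5) - m = ((m + r) + 5/12) - m = (5/12 + m + r) - m = 5/12 + r)
sqrt(M(-209, N(-9)) - 12035) = sqrt((5/12 + 3/2) - 12035) = sqrt(23/12 - 12035) = sqrt(-144397/12) = I*sqrt(433191)/6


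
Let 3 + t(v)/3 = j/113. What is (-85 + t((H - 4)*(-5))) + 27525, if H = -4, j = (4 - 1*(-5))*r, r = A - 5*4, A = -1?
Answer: 3099136/113 ≈ 27426.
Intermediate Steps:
r = -21 (r = -1 - 5*4 = -1 - 20 = -21)
j = -189 (j = (4 - 1*(-5))*(-21) = (4 + 5)*(-21) = 9*(-21) = -189)
t(v) = -1584/113 (t(v) = -9 + 3*(-189/113) = -9 - 567/113 = -1584/113)
(-85 + t((H - 4)*(-5))) + 27525 = (-85 - 1584/113) + 27525 = -11189/113 + 27525 = 3099136/113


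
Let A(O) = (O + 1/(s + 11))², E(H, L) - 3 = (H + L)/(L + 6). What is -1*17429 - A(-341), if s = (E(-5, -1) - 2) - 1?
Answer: -320870645/2401 ≈ -1.3364e+5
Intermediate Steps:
E(H, L) = 3 + (H + L)/(6 + L) (E(H, L) = 3 + (H + L)/(L + 6) = 3 + (H + L)/(6 + L))
s = -6/5 (s = ((18 - 5 + 4*(-1))/(6 - 1) - 2) - 1 = ((18 - 5 - 4)/5 - 2) - 1 = ((⅕)*9 - 2) - 1 = (9/5 - 2) - 1 = -⅕ - 1 = -6/5 ≈ -1.2000)
A(O) = (5/49 + O)² (A(O) = (O + 1/(-6/5 + 11))² = (O + 1/(49/5))² = (O + 5/49)² = (5/49 + O)²)
-1*17429 - A(-341) = -1*17429 - (5 + 49*(-341))²/2401 = -17429 - (5 - 16709)²/2401 = -17429 - (-16704)²/2401 = -17429 - 279023616/2401 = -320870645/2401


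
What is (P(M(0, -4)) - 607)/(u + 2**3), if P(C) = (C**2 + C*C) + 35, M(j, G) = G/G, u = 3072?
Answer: -57/308 ≈ -0.18507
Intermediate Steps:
M(j, G) = 1
P(C) = 35 + 2*C**2 (P(C) = (C**2 + C**2) + 35 = 2*C**2 + 35 = 35 + 2*C**2)
(P(M(0, -4)) - 607)/(u + 2**3) = ((35 + 2*1**2) - 607)/(3072 + 2**3) = ((35 + 2*1) - 607)/(3072 + 8) = ((35 + 2) - 607)/3080 = (37 - 607)*(1/3080) = -570*1/3080 = -57/308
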